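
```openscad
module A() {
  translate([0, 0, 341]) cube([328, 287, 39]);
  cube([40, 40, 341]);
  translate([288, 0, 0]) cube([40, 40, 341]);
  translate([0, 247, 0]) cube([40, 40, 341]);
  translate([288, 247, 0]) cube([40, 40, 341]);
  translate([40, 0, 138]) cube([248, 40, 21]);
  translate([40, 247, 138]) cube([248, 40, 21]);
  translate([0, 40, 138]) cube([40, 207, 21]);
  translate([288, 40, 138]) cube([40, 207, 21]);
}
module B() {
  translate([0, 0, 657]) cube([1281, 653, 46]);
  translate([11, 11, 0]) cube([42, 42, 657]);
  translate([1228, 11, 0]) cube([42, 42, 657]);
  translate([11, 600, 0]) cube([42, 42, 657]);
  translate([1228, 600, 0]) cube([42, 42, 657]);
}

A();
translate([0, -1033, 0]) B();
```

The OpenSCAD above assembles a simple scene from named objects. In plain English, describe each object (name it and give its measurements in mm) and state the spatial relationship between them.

A is a four-legged stool. The seat is 328×287 mm, 39 mm thick, top at z = 380 mm. It stands on four square legs, each 40×40 mm in cross-section, from z = 0 to the seat underside, each flush with a corner of the seat. Four stretchers, 40 mm wide and 21 mm tall, connect adjacent legs with their undersides at z = 138 mm, each running between the inner faces of the legs it joins and aligned with the legs' outer faces on the other axis.

B is a rectangular dining table. The top is 1281×653×46 mm with its upper surface at z = 703 mm. It stands on four 42×42 mm square legs, each inset 11 mm from the nearest pair of top edges, running from the floor to the underside of the top.

The table is on the floor beside the stool on its −y side.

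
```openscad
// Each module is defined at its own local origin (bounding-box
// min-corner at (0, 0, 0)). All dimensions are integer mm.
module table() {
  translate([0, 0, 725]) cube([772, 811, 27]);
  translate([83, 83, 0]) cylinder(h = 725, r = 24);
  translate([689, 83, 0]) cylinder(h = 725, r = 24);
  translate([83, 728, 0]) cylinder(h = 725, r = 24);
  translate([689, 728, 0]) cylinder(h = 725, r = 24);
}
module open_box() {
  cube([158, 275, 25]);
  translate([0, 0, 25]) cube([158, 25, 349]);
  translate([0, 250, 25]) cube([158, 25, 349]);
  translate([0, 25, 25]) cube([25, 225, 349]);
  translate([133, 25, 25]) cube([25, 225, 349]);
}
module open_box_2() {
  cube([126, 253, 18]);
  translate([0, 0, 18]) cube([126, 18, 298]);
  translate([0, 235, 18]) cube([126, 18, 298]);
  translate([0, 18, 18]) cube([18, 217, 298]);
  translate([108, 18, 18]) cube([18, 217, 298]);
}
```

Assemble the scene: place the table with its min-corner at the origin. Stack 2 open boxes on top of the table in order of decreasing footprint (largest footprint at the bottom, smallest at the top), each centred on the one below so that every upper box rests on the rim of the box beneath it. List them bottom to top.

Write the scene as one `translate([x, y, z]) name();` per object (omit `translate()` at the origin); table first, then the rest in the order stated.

table();
translate([307, 268, 752]) open_box();
translate([323, 279, 1126]) open_box_2();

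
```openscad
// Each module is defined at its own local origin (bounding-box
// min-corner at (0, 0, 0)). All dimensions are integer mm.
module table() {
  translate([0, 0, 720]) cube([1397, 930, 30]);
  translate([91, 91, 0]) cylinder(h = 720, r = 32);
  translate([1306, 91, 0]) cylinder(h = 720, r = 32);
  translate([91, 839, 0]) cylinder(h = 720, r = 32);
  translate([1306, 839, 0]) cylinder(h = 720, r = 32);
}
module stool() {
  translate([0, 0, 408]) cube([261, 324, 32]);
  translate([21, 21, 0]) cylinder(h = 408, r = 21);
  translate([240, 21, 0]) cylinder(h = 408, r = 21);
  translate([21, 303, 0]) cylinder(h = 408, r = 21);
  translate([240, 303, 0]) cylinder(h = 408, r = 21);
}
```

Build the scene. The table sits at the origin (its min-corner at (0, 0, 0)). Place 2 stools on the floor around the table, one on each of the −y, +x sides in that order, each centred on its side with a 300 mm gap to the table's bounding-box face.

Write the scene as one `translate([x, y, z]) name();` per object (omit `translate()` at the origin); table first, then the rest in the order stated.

table();
translate([568, -624, 0]) stool();
translate([1697, 303, 0]) stool();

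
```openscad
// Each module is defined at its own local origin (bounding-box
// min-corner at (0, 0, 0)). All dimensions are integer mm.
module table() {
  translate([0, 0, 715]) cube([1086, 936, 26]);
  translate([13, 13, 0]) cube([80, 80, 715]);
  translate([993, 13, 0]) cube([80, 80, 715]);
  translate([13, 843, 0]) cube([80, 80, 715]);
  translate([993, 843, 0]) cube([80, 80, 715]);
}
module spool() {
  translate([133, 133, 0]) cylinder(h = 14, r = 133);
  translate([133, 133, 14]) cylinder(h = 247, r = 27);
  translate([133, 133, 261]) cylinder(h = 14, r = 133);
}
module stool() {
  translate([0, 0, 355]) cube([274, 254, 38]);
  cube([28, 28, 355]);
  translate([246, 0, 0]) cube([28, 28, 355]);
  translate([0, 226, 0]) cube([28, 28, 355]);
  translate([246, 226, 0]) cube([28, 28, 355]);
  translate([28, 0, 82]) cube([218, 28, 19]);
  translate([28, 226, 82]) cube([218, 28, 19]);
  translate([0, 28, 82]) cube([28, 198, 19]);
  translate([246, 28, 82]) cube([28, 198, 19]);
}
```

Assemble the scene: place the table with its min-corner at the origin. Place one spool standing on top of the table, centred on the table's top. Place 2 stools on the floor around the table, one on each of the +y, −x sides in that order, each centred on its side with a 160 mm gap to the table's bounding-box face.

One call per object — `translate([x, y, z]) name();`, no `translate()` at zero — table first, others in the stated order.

table();
translate([410, 335, 741]) spool();
translate([406, 1096, 0]) stool();
translate([-434, 341, 0]) stool();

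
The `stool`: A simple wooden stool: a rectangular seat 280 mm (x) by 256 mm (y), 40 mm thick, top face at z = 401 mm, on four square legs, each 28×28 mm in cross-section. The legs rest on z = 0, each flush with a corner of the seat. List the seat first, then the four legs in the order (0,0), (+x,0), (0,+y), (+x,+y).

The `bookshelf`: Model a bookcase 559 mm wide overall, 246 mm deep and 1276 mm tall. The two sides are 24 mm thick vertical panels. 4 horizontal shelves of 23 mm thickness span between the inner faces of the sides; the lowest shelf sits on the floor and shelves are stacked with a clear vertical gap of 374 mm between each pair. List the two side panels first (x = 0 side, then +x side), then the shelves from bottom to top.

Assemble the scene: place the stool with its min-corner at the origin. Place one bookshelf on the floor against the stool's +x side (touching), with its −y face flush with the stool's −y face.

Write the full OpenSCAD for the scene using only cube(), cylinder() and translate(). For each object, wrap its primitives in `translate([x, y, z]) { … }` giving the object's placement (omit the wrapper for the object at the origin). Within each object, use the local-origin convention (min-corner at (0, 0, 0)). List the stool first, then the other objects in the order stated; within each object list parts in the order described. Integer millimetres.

translate([0, 0, 361]) cube([280, 256, 40]);
cube([28, 28, 361]);
translate([252, 0, 0]) cube([28, 28, 361]);
translate([0, 228, 0]) cube([28, 28, 361]);
translate([252, 228, 0]) cube([28, 28, 361]);
translate([280, 0, 0]) {
  cube([24, 246, 1276]);
  translate([535, 0, 0]) cube([24, 246, 1276]);
  translate([24, 0, 0]) cube([511, 246, 23]);
  translate([24, 0, 397]) cube([511, 246, 23]);
  translate([24, 0, 794]) cube([511, 246, 23]);
  translate([24, 0, 1191]) cube([511, 246, 23]);
}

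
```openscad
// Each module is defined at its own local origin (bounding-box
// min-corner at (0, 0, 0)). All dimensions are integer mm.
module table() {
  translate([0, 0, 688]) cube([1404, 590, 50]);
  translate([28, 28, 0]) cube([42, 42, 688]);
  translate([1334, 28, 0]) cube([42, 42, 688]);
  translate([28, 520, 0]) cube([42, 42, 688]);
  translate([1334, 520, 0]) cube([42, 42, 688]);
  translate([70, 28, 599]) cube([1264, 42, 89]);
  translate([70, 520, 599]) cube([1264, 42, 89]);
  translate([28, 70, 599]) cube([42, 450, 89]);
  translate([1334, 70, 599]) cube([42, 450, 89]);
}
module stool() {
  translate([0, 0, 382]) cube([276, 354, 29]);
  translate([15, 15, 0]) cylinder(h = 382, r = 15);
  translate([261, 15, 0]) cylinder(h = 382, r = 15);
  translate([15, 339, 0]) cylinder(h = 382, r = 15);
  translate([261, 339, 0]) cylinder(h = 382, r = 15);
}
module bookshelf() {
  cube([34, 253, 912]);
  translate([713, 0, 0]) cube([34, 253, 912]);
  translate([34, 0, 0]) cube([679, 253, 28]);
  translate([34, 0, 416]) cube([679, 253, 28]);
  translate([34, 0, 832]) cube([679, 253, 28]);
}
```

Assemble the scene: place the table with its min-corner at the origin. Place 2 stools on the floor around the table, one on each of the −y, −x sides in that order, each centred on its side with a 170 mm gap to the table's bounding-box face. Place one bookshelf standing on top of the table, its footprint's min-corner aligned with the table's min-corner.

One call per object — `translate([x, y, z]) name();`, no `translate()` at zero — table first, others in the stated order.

table();
translate([564, -524, 0]) stool();
translate([-446, 118, 0]) stool();
translate([0, 0, 738]) bookshelf();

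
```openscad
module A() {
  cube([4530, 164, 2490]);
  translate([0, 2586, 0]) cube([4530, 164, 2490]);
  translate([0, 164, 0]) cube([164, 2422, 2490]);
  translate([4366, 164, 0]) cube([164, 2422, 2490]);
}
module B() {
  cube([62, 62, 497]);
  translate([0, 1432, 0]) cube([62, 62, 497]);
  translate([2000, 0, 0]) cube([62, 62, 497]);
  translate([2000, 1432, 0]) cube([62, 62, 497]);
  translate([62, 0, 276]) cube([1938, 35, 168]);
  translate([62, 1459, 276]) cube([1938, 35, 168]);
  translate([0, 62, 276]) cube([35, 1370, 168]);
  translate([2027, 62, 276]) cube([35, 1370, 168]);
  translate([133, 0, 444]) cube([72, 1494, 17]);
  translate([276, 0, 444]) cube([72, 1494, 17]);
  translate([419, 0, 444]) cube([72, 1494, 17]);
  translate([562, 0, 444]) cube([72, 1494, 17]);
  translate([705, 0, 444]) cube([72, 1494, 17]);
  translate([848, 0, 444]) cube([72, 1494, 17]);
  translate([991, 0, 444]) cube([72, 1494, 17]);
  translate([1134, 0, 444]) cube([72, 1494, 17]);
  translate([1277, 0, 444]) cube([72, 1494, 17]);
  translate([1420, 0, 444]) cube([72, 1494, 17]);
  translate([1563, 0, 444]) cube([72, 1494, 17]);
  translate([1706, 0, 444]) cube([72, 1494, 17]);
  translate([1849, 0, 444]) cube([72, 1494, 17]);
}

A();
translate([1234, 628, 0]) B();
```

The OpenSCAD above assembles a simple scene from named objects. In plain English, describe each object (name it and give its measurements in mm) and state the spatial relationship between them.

A is the wall frame of a small rectangular building: four walls, each 2490 mm tall and 164 mm thick, enclosing a footprint 4530 mm (x) by 2750 mm (y) outside-to-outside, with no floor or roof. The front and back walls (the −y and +y sides) span the full width; the two side walls fit between them.

B is a bed frame 2062 mm long (x) by 1494 mm wide (y). Four 62×62 mm corner posts, 497 mm tall, at the corners of the footprint. Four rails of 35 mm thickness and 168 mm height run between adjacent posts with their undersides at z = 276 mm, their outer faces flush with the outside of the frame (the two x-running rails run between the posts' inner faces; the two y-running rails run between the posts' inner faces). 13 slats, each 72 mm wide (x) and 17 mm thick, lie across the top of the two x-running rails, running the full 1494 mm width of the frame in y; the slats are evenly spaced along x between the inner faces of the end posts with equal gaps (rounded down to the nearest mm) at the −x end and between each pair — any rounding remainder accumulates at the +x end.

The bed frame sits inside the house frame, centred.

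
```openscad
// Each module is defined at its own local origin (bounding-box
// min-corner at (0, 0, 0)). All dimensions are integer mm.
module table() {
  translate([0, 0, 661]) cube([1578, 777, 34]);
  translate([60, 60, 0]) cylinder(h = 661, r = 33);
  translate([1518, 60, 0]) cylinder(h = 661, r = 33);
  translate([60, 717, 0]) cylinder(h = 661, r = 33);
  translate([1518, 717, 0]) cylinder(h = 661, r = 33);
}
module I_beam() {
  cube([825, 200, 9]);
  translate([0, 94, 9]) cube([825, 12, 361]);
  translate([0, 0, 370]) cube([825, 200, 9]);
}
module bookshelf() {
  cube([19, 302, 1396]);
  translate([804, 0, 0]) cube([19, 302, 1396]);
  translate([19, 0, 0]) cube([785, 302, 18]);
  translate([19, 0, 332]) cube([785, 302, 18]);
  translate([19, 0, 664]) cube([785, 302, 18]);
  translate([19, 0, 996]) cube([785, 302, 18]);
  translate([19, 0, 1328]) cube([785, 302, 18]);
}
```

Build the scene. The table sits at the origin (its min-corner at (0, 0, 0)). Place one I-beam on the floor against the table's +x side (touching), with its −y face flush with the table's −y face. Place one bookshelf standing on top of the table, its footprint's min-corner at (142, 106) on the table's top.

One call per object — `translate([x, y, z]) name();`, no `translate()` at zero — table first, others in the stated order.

table();
translate([1578, 0, 0]) I_beam();
translate([142, 106, 695]) bookshelf();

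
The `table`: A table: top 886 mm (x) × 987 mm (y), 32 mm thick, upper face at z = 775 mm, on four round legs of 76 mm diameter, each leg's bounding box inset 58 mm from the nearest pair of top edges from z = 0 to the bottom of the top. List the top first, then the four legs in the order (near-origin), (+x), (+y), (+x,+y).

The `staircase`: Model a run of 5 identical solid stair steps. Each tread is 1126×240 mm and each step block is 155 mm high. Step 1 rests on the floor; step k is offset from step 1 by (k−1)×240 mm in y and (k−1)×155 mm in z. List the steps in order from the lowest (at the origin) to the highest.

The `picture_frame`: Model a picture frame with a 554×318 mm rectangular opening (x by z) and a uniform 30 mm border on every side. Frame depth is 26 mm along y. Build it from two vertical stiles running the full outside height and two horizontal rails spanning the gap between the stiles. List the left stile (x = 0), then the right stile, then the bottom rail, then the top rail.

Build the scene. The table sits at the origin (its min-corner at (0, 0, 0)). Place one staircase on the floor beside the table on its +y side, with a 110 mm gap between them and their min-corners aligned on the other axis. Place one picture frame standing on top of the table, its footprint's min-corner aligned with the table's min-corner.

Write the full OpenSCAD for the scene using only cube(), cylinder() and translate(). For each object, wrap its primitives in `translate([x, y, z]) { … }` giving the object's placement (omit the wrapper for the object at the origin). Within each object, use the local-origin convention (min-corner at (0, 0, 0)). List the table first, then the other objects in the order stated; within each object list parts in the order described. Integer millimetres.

translate([0, 0, 743]) cube([886, 987, 32]);
translate([96, 96, 0]) cylinder(h = 743, r = 38);
translate([790, 96, 0]) cylinder(h = 743, r = 38);
translate([96, 891, 0]) cylinder(h = 743, r = 38);
translate([790, 891, 0]) cylinder(h = 743, r = 38);
translate([0, 1097, 0]) {
  cube([1126, 240, 155]);
  translate([0, 240, 155]) cube([1126, 240, 155]);
  translate([0, 480, 310]) cube([1126, 240, 155]);
  translate([0, 720, 465]) cube([1126, 240, 155]);
  translate([0, 960, 620]) cube([1126, 240, 155]);
}
translate([0, 0, 775]) {
  cube([30, 26, 378]);
  translate([584, 0, 0]) cube([30, 26, 378]);
  translate([30, 0, 0]) cube([554, 26, 30]);
  translate([30, 0, 348]) cube([554, 26, 30]);
}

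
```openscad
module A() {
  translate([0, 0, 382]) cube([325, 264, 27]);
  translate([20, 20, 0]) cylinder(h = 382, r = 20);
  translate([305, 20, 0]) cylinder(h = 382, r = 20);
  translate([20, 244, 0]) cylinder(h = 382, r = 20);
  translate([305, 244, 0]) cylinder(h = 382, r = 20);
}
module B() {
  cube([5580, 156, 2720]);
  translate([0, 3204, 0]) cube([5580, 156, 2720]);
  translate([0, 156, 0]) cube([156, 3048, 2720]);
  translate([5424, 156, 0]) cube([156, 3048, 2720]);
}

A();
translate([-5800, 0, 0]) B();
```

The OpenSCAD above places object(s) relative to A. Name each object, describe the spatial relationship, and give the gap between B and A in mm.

The house frame's nearest face is 220 mm from the stool's −x face.

A is a stool. B is a house frame. The house frame is on the floor beside the stool on its −x side. The gap between the house frame and the stool is 220 mm.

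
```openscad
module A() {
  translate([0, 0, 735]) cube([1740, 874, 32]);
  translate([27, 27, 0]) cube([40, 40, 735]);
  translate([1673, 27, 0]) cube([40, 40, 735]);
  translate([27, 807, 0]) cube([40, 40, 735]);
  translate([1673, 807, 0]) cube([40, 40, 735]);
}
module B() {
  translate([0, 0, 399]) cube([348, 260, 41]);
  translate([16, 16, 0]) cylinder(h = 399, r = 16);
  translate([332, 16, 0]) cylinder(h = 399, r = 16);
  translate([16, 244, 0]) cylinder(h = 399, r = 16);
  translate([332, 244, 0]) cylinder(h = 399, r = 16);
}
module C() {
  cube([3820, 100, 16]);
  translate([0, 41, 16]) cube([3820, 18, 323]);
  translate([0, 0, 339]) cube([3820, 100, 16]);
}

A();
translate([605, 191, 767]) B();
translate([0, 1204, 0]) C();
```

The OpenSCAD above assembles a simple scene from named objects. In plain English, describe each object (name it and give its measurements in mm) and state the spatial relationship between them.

A is a table: top 1740 mm (x) × 874 mm (y), 32 mm thick, upper face at z = 767 mm, on four 40×40 mm square legs, each inset 27 mm from the nearest pair of top edges, running from z = 0 to the bottom of the top.

B is a four-legged stool. The seat is 348×260 mm, 41 mm thick, top at z = 440 mm. It stands on four round legs, each 32 mm in diameter, from z = 0 to the seat underside, each leg's axis is inset half a diameter from the nearest pair of seat edges (so the leg's bounding box is flush with the corner).

C is an I-beam lying along x, 3820 mm long. Overall section height 355 mm. Two flanges 100 mm wide (y) and 16 mm thick, one on the floor and one at the top; a web 18 mm thick runs between them, centred on the flange width.

The stool is on top of the table. The I-beam is on the floor beside the table on its +y side.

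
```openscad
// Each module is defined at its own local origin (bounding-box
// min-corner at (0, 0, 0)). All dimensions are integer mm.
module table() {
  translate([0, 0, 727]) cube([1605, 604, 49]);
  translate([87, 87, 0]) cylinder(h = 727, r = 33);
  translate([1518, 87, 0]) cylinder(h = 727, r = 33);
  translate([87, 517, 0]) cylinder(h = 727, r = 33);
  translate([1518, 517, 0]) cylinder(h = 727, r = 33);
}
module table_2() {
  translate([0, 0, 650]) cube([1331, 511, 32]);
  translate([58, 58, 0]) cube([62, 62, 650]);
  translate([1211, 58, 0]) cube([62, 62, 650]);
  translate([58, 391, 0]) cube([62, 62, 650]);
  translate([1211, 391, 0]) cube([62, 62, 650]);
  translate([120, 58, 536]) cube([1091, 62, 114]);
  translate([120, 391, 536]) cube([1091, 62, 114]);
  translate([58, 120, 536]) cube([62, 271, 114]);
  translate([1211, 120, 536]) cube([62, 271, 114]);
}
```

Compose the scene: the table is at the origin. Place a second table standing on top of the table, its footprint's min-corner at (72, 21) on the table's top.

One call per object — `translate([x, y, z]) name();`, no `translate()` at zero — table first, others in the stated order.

table();
translate([72, 21, 776]) table_2();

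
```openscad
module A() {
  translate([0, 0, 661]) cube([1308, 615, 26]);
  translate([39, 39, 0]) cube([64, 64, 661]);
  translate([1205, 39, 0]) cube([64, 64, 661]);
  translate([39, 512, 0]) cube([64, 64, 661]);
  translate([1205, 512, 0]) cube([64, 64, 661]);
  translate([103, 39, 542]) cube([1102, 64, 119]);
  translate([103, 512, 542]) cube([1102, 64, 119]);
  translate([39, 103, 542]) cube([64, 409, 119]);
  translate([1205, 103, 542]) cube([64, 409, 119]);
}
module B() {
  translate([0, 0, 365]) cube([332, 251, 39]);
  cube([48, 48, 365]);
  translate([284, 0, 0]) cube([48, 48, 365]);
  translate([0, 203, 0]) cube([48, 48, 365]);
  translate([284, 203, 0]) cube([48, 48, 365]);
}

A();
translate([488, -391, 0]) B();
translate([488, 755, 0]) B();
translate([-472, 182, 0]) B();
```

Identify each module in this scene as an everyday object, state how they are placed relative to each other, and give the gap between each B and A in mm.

Each stool's nearest face is 140 mm from the table's bounding box.

A is a table. B is a stool. Three stools sit around the table at the −y, +y, −x sides. The gap between each stool and the table is 140 mm.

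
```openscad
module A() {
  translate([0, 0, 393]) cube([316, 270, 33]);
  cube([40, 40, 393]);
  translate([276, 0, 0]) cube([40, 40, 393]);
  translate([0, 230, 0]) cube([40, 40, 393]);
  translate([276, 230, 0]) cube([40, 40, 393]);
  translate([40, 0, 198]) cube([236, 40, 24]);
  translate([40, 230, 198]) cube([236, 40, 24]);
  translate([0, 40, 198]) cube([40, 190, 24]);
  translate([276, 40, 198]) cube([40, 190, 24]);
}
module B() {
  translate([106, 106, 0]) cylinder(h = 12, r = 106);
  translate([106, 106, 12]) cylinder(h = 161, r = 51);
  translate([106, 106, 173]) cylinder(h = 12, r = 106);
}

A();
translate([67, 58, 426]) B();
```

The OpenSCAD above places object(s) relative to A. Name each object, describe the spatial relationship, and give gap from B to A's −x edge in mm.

A is a stool. B is a spool. The spool is on top of the stool. The gap from the spool to the stool's −x edge is 67 mm.

The spool's min-x is at 67; the stool's min-x is 0; gap = 67 mm.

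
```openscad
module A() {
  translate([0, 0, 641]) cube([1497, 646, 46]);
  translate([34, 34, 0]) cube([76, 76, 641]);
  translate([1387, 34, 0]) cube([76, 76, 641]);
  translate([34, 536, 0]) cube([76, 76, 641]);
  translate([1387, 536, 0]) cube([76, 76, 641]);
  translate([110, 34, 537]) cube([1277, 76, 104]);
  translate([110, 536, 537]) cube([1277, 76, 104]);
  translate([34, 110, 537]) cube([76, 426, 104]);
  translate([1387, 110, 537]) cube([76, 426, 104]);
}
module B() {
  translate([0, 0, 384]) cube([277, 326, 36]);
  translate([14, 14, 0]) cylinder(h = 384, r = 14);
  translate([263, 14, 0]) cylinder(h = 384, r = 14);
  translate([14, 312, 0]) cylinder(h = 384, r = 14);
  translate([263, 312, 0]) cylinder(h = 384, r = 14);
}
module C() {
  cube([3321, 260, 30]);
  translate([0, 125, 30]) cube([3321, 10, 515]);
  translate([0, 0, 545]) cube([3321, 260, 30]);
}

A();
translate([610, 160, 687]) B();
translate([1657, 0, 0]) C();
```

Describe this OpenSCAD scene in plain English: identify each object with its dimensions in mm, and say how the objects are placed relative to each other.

A is a table with a 1497×646 mm rectangular top, 46 mm thick, top surface at z = 687 mm, supported by four 76×76 mm square legs, each inset 34 mm from the nearest pair of top edges, running from the floor. Four apron rails, 76 mm thick and 104 mm tall, run between adjacent legs with their top edges flush with the underside of the top and their outer faces flush with the legs' outer faces.

B is a simple wooden stool: a rectangular seat 277 mm (x) by 326 mm (y), 36 mm thick, top face at z = 420 mm, on four round legs, each 28 mm in diameter. The legs rest on z = 0, each leg's axis is inset half a diameter from the nearest pair of seat edges (so the leg's bounding box is flush with the corner).

C is an I-beam lying along x, 3321 mm long. Overall section height 575 mm. Two flanges 260 mm wide (y) and 30 mm thick, one on the floor and one at the top; a web 10 mm thick runs between them, centred on the flange width.

The stool is on top of the table, centred. The I-beam is on the floor beside the table on its +x side.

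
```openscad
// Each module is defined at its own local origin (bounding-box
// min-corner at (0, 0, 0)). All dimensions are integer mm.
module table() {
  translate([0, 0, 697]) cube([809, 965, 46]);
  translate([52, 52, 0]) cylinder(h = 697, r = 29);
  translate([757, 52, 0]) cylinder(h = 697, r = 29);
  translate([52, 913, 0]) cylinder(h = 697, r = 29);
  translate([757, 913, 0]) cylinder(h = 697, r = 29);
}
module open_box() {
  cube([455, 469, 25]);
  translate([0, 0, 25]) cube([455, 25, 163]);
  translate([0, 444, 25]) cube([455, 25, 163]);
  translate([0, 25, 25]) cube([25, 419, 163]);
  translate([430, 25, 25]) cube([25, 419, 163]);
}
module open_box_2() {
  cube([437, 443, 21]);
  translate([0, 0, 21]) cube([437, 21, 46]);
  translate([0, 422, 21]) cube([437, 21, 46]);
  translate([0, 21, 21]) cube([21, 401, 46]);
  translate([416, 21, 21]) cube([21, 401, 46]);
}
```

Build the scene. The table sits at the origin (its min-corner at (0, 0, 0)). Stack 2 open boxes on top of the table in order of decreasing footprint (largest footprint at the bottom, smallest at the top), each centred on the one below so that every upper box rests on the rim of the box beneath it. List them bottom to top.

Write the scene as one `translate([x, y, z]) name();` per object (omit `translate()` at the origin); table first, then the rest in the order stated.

table();
translate([177, 248, 743]) open_box();
translate([186, 261, 931]) open_box_2();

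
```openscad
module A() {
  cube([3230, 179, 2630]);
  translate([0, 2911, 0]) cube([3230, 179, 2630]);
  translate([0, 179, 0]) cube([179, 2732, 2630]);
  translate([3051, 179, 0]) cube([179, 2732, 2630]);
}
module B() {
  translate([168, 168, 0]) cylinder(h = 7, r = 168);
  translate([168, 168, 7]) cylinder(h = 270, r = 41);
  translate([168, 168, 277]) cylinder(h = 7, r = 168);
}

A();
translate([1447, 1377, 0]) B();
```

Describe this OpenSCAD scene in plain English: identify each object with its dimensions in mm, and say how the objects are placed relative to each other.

A is a box-shaped house frame (walls only): outside footprint 3230×3090 mm, wall height 2630 mm, wall thickness 179 mm. The two y-facing walls run the full x-width; the two x-facing walls fit between the inner faces of the y-facing walls.

B is a spool: two coaxial disc flanges of radius 168 mm and thickness 7 mm, joined by a core cylinder of radius 41 mm and height 270 mm. The lower flange rests on z = 0 and the three cylinders share a vertical axis.

The spool sits inside the house frame, centred.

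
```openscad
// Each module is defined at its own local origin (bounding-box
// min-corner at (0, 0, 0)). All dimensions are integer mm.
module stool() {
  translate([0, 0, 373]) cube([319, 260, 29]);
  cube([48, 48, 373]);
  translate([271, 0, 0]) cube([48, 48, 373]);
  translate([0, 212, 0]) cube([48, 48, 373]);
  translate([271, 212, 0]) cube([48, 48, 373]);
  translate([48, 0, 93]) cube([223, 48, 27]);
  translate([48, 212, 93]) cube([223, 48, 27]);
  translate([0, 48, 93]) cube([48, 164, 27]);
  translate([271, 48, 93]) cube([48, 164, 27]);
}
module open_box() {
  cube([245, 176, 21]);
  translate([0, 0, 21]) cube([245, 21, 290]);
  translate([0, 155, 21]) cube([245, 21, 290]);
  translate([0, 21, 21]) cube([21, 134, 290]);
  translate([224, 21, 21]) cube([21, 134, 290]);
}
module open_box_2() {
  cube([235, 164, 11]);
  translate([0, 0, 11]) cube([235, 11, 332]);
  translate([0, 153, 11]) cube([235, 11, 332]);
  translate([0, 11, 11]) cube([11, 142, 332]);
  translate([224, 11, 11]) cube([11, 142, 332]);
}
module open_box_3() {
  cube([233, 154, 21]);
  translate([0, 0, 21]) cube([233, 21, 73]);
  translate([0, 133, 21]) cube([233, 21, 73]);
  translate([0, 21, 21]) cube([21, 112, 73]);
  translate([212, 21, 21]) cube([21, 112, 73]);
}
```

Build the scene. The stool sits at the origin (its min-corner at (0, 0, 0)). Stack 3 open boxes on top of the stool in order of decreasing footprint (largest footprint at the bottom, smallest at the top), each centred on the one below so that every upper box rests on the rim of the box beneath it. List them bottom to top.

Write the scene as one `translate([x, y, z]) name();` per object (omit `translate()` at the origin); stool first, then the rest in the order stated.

stool();
translate([37, 42, 402]) open_box();
translate([42, 48, 713]) open_box_2();
translate([43, 53, 1056]) open_box_3();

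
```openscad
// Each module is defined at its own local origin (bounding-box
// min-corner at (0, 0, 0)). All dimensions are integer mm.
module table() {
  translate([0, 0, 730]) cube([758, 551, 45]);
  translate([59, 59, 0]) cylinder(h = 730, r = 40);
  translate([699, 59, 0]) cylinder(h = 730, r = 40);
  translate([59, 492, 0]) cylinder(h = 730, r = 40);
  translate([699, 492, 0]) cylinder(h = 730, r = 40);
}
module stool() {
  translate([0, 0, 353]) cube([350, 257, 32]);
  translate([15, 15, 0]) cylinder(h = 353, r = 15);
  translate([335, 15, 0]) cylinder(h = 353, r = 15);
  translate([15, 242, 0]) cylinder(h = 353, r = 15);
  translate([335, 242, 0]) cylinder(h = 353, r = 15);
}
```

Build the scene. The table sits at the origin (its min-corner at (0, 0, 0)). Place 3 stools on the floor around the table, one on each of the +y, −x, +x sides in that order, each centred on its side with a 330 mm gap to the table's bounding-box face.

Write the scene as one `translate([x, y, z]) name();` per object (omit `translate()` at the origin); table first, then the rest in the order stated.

table();
translate([204, 881, 0]) stool();
translate([-680, 147, 0]) stool();
translate([1088, 147, 0]) stool();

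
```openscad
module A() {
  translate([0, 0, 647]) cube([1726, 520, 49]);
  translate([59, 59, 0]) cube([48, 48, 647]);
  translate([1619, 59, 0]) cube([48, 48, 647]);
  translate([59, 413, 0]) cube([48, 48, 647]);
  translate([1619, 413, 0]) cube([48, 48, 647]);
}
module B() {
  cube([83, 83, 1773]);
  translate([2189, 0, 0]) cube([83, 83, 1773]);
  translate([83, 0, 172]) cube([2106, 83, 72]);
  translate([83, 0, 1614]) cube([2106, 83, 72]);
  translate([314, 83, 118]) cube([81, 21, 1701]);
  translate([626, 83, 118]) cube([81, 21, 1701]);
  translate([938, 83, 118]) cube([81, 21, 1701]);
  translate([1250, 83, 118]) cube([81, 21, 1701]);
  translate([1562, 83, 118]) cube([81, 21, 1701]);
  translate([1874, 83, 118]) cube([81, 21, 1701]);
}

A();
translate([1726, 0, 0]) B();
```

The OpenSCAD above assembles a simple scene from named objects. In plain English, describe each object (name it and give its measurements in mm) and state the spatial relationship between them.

A is a table: top 1726 mm (x) × 520 mm (y), 49 mm thick, upper face at z = 696 mm, on four 48×48 mm square legs, each inset 59 mm from the nearest pair of top edges, running from z = 0 to the bottom of the top.

B is a fence section. Two 83×83 mm posts, 1773 mm tall, stand on the floor with a clear span of 2106 mm between their inner faces. Two horizontal rails of 83×72 mm section span the gap between the posts with their undersides at z = 172 mm and z = 1614 mm, flush with the posts' −y face. 6 pickets, each 81 mm wide, 21 mm thick and 1701 mm tall, are fixed to the +y face of the rails with their bottoms at z = 118 mm, evenly spaced across the span with equal gaps (rounded down to the nearest mm) at the −x end and between each pair — any rounding remainder accumulates at the +x end.

The fence section is against the table's +x side, with their −y faces flush.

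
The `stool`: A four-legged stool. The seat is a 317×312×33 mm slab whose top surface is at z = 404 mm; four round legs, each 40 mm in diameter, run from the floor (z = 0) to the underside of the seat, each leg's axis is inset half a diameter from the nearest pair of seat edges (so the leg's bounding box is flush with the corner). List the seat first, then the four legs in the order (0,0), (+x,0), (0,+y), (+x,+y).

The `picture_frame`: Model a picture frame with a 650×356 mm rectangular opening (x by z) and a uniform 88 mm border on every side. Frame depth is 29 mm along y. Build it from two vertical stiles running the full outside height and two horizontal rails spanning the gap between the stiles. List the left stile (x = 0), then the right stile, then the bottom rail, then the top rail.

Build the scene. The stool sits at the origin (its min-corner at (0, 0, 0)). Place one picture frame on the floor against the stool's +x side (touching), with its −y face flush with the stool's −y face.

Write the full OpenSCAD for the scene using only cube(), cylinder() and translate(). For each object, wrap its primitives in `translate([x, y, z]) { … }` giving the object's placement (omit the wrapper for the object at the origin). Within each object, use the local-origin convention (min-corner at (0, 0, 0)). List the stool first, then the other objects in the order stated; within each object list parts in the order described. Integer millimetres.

translate([0, 0, 371]) cube([317, 312, 33]);
translate([20, 20, 0]) cylinder(h = 371, r = 20);
translate([297, 20, 0]) cylinder(h = 371, r = 20);
translate([20, 292, 0]) cylinder(h = 371, r = 20);
translate([297, 292, 0]) cylinder(h = 371, r = 20);
translate([317, 0, 0]) {
  cube([88, 29, 532]);
  translate([738, 0, 0]) cube([88, 29, 532]);
  translate([88, 0, 0]) cube([650, 29, 88]);
  translate([88, 0, 444]) cube([650, 29, 88]);
}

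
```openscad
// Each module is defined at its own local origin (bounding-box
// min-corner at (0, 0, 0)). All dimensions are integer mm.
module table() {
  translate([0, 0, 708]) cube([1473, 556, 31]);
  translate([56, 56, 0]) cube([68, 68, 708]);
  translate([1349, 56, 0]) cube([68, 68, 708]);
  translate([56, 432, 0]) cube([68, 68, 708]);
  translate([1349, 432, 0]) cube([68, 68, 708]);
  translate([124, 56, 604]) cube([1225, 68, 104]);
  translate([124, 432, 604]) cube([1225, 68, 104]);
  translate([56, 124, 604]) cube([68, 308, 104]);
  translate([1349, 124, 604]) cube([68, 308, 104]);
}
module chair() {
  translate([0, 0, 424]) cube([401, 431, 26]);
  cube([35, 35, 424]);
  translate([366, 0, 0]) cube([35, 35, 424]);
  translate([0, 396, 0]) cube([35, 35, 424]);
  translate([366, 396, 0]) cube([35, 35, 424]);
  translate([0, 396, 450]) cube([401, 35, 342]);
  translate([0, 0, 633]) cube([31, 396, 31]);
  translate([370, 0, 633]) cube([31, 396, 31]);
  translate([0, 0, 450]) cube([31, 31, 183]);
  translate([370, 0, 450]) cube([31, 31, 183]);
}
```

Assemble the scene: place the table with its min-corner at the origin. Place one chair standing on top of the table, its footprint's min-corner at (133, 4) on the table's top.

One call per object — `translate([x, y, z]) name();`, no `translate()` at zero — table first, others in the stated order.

table();
translate([133, 4, 739]) chair();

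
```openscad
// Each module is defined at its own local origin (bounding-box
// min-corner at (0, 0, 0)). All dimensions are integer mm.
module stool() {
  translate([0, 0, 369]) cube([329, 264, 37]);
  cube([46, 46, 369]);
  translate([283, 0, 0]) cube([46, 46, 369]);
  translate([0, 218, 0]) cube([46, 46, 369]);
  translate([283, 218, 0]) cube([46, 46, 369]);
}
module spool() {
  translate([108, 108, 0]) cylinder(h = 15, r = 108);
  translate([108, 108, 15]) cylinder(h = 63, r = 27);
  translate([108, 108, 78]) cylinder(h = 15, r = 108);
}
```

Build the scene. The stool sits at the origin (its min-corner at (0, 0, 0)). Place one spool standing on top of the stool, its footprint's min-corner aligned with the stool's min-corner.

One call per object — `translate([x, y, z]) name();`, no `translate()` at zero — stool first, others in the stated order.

stool();
translate([0, 0, 406]) spool();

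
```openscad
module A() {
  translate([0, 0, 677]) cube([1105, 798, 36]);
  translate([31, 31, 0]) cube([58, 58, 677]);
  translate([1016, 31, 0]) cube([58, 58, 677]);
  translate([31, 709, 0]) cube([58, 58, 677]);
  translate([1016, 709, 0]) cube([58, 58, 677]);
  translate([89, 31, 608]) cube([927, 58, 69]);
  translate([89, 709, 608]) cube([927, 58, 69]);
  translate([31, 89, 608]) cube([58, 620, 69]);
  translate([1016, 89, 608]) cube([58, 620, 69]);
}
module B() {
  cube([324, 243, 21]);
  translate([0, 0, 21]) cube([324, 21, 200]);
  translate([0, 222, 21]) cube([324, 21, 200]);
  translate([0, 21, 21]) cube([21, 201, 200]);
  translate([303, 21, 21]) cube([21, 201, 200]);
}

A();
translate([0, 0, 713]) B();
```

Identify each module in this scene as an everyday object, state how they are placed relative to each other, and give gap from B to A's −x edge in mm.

The open box's min-x is at 0; the table's min-x is 0; gap = 0 mm.

A is a table. B is an open box. The open box is on top of the table. The gap from the open box to the table's −x edge is 0 mm.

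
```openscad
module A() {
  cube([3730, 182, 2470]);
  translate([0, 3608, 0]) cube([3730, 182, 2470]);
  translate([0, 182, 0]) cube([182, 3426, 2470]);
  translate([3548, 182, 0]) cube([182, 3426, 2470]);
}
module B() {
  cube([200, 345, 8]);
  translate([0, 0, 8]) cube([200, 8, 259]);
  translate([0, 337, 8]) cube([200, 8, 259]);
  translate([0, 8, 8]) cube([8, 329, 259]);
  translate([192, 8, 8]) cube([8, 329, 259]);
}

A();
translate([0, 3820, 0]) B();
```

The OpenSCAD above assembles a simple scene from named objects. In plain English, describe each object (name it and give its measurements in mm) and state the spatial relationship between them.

A is the wall frame of a small rectangular building: four walls, each 2470 mm tall and 182 mm thick, enclosing a footprint 3730 mm (x) by 3790 mm (y) outside-to-outside, with no floor or roof. The front and back walls (the −y and +y sides) span the full width; the two side walls fit between them.

B is an open-topped rectangular box: outside dimensions 200×345×267 mm, with a uniform wall and base thickness of 8 mm. The base is a full 200×345 slab on the floor; four walls sit on top of the base. The front and back walls (the −y and +y sides) span the full width; the two side walls fit between them.

The open box is on the floor beside the house frame on its +y side.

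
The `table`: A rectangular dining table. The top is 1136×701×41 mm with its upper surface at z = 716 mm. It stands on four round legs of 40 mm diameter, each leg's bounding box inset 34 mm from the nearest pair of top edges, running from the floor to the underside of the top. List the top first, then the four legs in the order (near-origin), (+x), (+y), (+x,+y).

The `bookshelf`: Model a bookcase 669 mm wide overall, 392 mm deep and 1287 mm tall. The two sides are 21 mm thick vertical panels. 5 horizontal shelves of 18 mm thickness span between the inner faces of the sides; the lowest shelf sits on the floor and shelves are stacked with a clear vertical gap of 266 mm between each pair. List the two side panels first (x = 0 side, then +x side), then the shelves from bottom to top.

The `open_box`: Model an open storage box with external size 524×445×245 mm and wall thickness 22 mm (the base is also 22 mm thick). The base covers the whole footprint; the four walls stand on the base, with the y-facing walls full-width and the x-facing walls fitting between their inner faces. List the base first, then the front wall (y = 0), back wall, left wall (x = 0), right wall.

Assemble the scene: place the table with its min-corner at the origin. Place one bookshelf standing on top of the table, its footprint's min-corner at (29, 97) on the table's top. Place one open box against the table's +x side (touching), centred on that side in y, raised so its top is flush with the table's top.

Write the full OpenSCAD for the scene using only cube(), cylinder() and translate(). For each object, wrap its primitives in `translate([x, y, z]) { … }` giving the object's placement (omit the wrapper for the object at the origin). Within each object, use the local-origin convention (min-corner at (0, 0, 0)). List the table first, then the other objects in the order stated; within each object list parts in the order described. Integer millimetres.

translate([0, 0, 675]) cube([1136, 701, 41]);
translate([54, 54, 0]) cylinder(h = 675, r = 20);
translate([1082, 54, 0]) cylinder(h = 675, r = 20);
translate([54, 647, 0]) cylinder(h = 675, r = 20);
translate([1082, 647, 0]) cylinder(h = 675, r = 20);
translate([29, 97, 716]) {
  cube([21, 392, 1287]);
  translate([648, 0, 0]) cube([21, 392, 1287]);
  translate([21, 0, 0]) cube([627, 392, 18]);
  translate([21, 0, 284]) cube([627, 392, 18]);
  translate([21, 0, 568]) cube([627, 392, 18]);
  translate([21, 0, 852]) cube([627, 392, 18]);
  translate([21, 0, 1136]) cube([627, 392, 18]);
}
translate([1136, 128, 471]) {
  cube([524, 445, 22]);
  translate([0, 0, 22]) cube([524, 22, 223]);
  translate([0, 423, 22]) cube([524, 22, 223]);
  translate([0, 22, 22]) cube([22, 401, 223]);
  translate([502, 22, 22]) cube([22, 401, 223]);
}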